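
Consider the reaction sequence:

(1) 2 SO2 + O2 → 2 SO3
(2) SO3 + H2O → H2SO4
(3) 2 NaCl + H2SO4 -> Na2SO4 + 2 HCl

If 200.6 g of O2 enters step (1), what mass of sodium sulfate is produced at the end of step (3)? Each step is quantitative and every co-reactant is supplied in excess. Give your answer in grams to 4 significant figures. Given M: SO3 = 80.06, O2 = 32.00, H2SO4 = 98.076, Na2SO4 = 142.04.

1781 g

n(O2) = 200.6 / 32.00 = 6.2687 mol.
Reaction (1): O2→SO3 ratio 1:2 ⇒ n(SO3) = 12.537 mol.
Reaction (2): SO3→H2SO4 ratio 1:1 ⇒ n(H2SO4) = 12.537 mol.
Reaction (3): H2SO4→Na2SO4 ratio 1:1 ⇒ n(Na2SO4) = 12.537 mol.
Mass of Na2SO4 = 12.537 × 142.04 = 1780.8 g.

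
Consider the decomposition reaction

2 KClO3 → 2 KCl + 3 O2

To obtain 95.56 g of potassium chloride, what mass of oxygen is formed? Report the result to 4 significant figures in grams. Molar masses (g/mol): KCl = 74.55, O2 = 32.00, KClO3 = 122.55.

61.53 g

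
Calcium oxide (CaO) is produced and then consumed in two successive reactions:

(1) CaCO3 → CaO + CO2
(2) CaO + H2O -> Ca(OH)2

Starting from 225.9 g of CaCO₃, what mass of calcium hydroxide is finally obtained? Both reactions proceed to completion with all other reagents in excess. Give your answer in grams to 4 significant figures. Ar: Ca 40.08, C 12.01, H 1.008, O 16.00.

167.2 g

M(CaCO3) = 40.08 + 12.01 + 3(16.00) = 100.09 g/mol.
M(Ca(OH)2) = 40.08 + 2(16.00) + 2(1.008) = 74.096 g/mol.
n(CaCO3) = 225.90 / 100.09 = 2.2570 mol.
Step 1 gives a 1:1 ratio of CaCO3 to CaO, so n(CaO) = 2.2570 mol.
In step 2 the CaO:Ca(OH)2 ratio is 1:1, so n(Ca(OH)2) = 2.2570 mol.
Mass of Ca(OH)2 = 2.2570 × 74.096 = 167.23 g.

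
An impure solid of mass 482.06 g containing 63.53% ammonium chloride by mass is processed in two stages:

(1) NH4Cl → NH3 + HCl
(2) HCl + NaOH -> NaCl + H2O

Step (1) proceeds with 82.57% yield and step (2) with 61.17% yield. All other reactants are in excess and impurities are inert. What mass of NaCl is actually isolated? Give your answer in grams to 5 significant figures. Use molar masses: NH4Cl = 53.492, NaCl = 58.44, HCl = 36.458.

168.99 g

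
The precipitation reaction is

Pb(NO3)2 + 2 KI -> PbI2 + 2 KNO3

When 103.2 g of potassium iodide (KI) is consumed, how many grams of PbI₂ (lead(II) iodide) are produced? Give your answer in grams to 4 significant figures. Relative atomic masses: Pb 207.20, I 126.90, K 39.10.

143.3 g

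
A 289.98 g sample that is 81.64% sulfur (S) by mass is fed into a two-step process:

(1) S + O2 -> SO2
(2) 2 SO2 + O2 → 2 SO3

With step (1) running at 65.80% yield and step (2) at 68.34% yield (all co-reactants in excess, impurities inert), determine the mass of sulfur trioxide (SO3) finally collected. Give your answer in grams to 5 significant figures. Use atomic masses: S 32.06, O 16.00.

Pure S = 289.98 × 0.8164 = 236.740 g.
M(S) = 32.06 g/mol.
M(SO3) = 32.06 + 3(16.00) = 80.06 g/mol.
n(S) = 236.740 / 32.06 = 7.38427 mol.
Step 1 (S:SO2 = 1:1): theoretical n(SO2) = 7.38427 mol; at 65.80% yield, n(SO2) = 4.85885 mol.
Step 2 (SO2:SO3 = 2:2): theoretical n(SO3) = 4.85885 mol, so theoretical mass = 4.85885 × 80.06 = 388.999 g.
At 68.34% yield, actual mass of SO3 = 388.999 × 0.6834 = 265.842 g.

265.84 g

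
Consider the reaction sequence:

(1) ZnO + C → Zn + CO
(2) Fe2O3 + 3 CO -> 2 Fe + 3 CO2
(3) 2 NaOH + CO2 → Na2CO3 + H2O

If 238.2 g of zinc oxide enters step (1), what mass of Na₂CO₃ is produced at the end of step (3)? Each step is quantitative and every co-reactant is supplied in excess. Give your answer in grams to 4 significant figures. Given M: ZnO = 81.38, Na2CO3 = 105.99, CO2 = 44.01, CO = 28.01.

n(ZnO) = 238.2 / 81.38 = 2.9270 mol.
Reaction (1): ZnO→CO ratio 1:1 ⇒ n(CO) = 2.9270 mol.
Reaction (2): CO→CO2 ratio 3:3 ⇒ n(CO2) = 2.9270 mol.
Reaction (3): CO2→Na2CO3 ratio 1:1 ⇒ n(Na2CO3) = 2.9270 mol.
Mass of Na2CO3 = 2.9270 × 105.99 = 310.23 g.

310.2 g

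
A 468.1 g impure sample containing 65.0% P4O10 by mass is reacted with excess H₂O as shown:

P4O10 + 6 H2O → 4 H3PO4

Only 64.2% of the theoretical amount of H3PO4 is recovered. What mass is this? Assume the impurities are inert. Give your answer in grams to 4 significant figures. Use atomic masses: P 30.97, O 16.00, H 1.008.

Pure P4O10 available = 468.1 g × 0.650 = 304.26 g.
M(P4O10) = 4(30.97) + 10(16.00) = 283.88 g/mol.
M(H3PO4) = 3(1.008) + 30.97 + 4(16.00) = 97.994 g/mol.
n(P4O10) = 304.26 g / 283.88 g/mol = 1.0718 mol.
From the equation the P4O10:H3PO4 mole ratio is 1:4, so n(H3PO4) = 1.0718 × 4/1 = 4.2872 mol.
Mass of H3PO4 = 4.2872 mol × 97.994 g/mol = 420.12 g.
Actual mass collected = 420.12 g × 0.642 = 269.72 g.

269.7 g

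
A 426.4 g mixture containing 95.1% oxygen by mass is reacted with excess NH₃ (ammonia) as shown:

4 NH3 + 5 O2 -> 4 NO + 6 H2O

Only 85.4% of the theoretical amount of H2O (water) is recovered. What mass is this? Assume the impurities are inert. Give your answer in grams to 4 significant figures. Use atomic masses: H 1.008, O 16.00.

Pure O2 available = 426.4 g × 0.951 = 405.51 g.
M(O2) = 2(16.00) = 32.00 g/mol.
M(H2O) = 2(1.008) + 16.00 = 18.016 g/mol.
n(O2) = 405.51 g / 32.00 g/mol = 12.672 mol.
From the equation the O2:H2O mole ratio is 5:6, so n(H2O) = 12.672 × 6/5 = 15.206 mol.
Mass of H2O = 15.206 mol × 18.016 g/mol = 273.96 g.
Actual mass collected = 273.96 g × 0.854 = 233.96 g.

234.0 g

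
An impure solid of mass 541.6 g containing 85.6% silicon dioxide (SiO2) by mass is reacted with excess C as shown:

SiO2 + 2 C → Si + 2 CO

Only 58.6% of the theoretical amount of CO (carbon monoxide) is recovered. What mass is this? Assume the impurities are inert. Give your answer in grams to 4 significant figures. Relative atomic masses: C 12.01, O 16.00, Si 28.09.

Pure SiO2 available = 541.6 g × 0.856 = 463.61 g.
M(SiO2) = 28.09 + 2(16.00) = 60.09 g/mol.
M(CO) = 12.01 + 16.00 = 28.01 g/mol.
n(SiO2) = 463.61 g / 60.09 g/mol = 7.7153 mol.
From the equation the SiO2:CO mole ratio is 1:2, so n(CO) = 7.7153 × 2/1 = 15.431 mol.
Mass of CO = 15.431 mol × 28.01 g/mol = 432.21 g.
Actual mass collected = 432.21 g × 0.586 = 253.27 g.

253.3 g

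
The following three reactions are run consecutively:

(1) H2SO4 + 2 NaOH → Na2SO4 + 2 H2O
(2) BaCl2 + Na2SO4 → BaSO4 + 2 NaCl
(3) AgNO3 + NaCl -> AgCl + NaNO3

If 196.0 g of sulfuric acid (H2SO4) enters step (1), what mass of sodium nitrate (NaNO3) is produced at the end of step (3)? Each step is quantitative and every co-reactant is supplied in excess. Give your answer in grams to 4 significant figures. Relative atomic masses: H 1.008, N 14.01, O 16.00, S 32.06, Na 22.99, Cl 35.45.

339.7 g

M(H2SO4) = 2(1.008) + 32.06 + 4(16.00) = 98.076 g/mol.
M(NaNO3) = 22.99 + 14.01 + 3(16.00) = 85.00 g/mol.
n(H2SO4) = 196.0 / 98.076 = 1.9985 mol.
Reaction (1): H2SO4→Na2SO4 ratio 1:1 ⇒ n(Na2SO4) = 1.9985 mol.
Reaction (2): Na2SO4→NaCl ratio 1:2 ⇒ n(NaCl) = 3.9969 mol.
Reaction (3): NaCl→NaNO3 ratio 1:1 ⇒ n(NaNO3) = 3.9969 mol.
Mass of NaNO3 = 3.9969 × 85.00 = 339.74 g.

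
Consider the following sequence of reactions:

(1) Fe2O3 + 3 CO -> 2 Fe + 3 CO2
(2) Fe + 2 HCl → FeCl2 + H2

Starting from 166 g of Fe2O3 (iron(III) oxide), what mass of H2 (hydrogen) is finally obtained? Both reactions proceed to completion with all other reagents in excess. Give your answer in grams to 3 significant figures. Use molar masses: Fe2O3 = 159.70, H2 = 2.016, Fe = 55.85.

4.19 g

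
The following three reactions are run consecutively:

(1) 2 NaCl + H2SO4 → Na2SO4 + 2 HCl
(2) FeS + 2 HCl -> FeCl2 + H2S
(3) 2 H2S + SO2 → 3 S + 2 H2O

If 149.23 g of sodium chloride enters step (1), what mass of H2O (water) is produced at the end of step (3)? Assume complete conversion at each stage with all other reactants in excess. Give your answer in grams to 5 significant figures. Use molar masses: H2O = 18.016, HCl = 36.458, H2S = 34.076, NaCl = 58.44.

23.002 g

n(NaCl) = 149.23 / 58.44 = 2.55356 mol.
Reaction (1): NaCl→HCl ratio 2:2 ⇒ n(HCl) = 2.55356 mol.
Reaction (2): HCl→H2S ratio 2:1 ⇒ n(H2S) = 1.27678 mol.
Reaction (3): H2S→H2O ratio 2:2 ⇒ n(H2O) = 1.27678 mol.
Mass of H2O = 1.27678 × 18.016 = 23.0025 g.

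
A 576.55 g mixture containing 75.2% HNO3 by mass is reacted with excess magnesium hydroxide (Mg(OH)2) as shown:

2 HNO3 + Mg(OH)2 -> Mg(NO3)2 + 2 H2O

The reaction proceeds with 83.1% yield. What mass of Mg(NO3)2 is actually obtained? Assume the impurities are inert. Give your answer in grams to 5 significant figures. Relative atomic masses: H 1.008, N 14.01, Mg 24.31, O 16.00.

424.02 g

Pure HNO3 available = 576.55 g × 0.752 = 433.566 g.
M(HNO3) = 1.008 + 14.01 + 3(16.00) = 63.018 g/mol.
M(Mg(NO3)2) = 24.31 + 2(14.01) + 6(16.00) = 148.33 g/mol.
n(HNO3) = 433.566 g / 63.018 g/mol = 6.88003 mol.
From the equation the HNO3:Mg(NO3)2 mole ratio is 2:1, so n(Mg(NO3)2) = 6.88003 × 1/2 = 3.44001 mol.
Mass of Mg(NO3)2 = 3.44001 mol × 148.33 g/mol = 510.257 g.
Actual mass collected = 510.257 g × 0.831 = 424.024 g.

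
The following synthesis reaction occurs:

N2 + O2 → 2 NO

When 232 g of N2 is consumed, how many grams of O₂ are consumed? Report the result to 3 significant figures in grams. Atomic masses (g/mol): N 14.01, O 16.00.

265 g

M(N2) = 2(14.01) = 28.02 g/mol.
M(O2) = 2(16.00) = 32.00 g/mol.
n(N2) = 232.0 g / 28.02 g/mol = 8.280 mol.
From the equation the N2:O2 mole ratio is 1:1, so n(O2) = 8.280 × 1/1 = 8.280 mol.
Mass of O2 = 8.280 mol × 32.00 g/mol = 265.0 g.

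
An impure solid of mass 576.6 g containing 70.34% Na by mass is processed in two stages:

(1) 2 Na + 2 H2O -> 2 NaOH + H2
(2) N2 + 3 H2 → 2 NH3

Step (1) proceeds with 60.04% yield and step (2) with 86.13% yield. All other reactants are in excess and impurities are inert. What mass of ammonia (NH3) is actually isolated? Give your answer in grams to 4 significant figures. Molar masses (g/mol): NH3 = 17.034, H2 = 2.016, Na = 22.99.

Pure Na = 576.6 × 0.7034 = 405.58 g.
n(Na) = 405.58 / 22.99 = 17.642 mol.
Step 1 (Na:H2 = 2:1): theoretical n(H2) = 8.8208 mol; at 60.04% yield, n(H2) = 5.2960 mol.
Step 2 (H2:NH3 = 3:2): theoretical n(NH3) = 3.5307 mol, so theoretical mass = 3.5307 × 17.034 = 60.141 g.
At 86.13% yield, actual mass of NH3 = 60.141 × 0.8613 = 51.800 g.

51.80 g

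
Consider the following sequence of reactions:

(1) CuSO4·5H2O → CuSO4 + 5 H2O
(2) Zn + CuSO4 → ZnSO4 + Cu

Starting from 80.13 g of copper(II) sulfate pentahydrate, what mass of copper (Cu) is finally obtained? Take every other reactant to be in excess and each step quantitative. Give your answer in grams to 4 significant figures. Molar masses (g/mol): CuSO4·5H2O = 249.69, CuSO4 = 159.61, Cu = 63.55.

n(CuSO4·5H2O) = 80.130 / 249.69 = 0.32092 mol.
Step 1 gives a 1:1 ratio of CuSO4·5H2O to CuSO4, so n(CuSO4) = 0.32092 mol.
In step 2 the CuSO4:Cu ratio is 1:1, so n(Cu) = 0.32092 mol.
Mass of Cu = 0.32092 × 63.55 = 20.394 g.

20.39 g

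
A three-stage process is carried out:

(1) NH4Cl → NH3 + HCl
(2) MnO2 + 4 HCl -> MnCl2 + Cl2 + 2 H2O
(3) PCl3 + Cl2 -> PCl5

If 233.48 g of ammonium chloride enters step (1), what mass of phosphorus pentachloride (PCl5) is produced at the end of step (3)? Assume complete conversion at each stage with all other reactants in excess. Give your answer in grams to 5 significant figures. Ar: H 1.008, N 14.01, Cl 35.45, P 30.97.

M(NH4Cl) = 14.01 + 4(1.008) + 35.45 = 53.492 g/mol.
M(PCl5) = 30.97 + 5(35.45) = 208.22 g/mol.
n(NH4Cl) = 233.48 / 53.492 = 4.36476 mol.
Reaction (1): NH4Cl→HCl ratio 1:1 ⇒ n(HCl) = 4.36476 mol.
Reaction (2): HCl→Cl2 ratio 4:1 ⇒ n(Cl2) = 1.09119 mol.
Reaction (3): Cl2→PCl5 ratio 1:1 ⇒ n(PCl5) = 1.09119 mol.
Mass of PCl5 = 1.09119 × 208.22 = 227.208 g.

227.21 g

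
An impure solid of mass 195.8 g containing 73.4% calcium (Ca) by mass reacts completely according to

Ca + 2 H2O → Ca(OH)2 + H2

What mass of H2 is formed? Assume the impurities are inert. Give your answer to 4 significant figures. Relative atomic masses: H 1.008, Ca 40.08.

7.229 g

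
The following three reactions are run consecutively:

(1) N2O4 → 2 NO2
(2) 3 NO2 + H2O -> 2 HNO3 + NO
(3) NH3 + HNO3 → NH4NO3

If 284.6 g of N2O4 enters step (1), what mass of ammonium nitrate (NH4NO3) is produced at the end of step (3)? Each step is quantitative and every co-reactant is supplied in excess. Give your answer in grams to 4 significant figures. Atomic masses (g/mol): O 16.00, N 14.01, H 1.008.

330.1 g

M(N2O4) = 2(14.01) + 4(16.00) = 92.02 g/mol.
M(NH4NO3) = 2(14.01) + 4(1.008) + 3(16.00) = 80.052 g/mol.
n(N2O4) = 284.6 / 92.02 = 3.0928 mol.
Reaction (1): N2O4→NO2 ratio 1:2 ⇒ n(NO2) = 6.1856 mol.
Reaction (2): NO2→HNO3 ratio 3:2 ⇒ n(HNO3) = 4.1237 mol.
Reaction (3): HNO3→NH4NO3 ratio 1:1 ⇒ n(NH4NO3) = 4.1237 mol.
Mass of NH4NO3 = 4.1237 × 80.052 = 330.11 g.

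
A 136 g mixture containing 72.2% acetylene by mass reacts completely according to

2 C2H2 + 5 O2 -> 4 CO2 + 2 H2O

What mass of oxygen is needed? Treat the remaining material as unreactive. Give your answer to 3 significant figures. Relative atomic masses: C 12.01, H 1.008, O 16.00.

302 g

Mass of pure C2H2 = 136 g × 0.722 = 98.19 g.
M(C2H2) = 2(12.01) + 2(1.008) = 26.036 g/mol.
M(O2) = 2(16.00) = 32.00 g/mol.
n(C2H2) = 98.19 g / 26.036 g/mol = 3.771 mol.
From the equation the C2H2:O2 mole ratio is 2:5, so n(O2) = 3.771 × 5/2 = 9.428 mol.
Mass of O2 = 9.428 mol × 32.00 g/mol = 301.7 g.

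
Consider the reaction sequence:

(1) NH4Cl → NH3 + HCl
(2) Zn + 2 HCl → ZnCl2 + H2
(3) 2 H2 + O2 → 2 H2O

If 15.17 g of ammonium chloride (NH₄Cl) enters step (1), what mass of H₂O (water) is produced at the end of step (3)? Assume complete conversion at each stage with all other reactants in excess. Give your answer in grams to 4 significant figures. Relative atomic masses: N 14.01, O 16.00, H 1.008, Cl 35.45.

2.555 g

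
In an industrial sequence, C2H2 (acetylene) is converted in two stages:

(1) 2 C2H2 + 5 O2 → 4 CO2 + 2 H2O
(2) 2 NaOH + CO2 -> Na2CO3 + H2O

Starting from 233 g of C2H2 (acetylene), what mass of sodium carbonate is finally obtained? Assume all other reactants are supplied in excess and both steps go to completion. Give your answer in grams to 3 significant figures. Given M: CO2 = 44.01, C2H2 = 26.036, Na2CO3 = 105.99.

n(C2H2) = 233.0 / 26.036 = 8.949 mol.
Step 1 gives a 2:4 ratio of C2H2 to CO2, so n(CO2) = 17.90 mol.
In step 2 the CO2:Na2CO3 ratio is 1:1, so n(Na2CO3) = 17.90 mol.
Mass of Na2CO3 = 17.90 × 105.99 = 1897 g.

1900 g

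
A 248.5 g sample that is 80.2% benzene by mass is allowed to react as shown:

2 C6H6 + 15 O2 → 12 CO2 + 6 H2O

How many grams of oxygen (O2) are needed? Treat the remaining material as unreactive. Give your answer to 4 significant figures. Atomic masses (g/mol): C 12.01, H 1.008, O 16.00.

612.4 g

Mass of pure C6H6 = 248.5 g × 0.802 = 199.30 g.
M(C6H6) = 6(12.01) + 6(1.008) = 78.108 g/mol.
M(O2) = 2(16.00) = 32.00 g/mol.
n(C6H6) = 199.30 g / 78.108 g/mol = 2.5516 mol.
From the equation the C6H6:O2 mole ratio is 2:15, so n(O2) = 2.5516 × 15/2 = 19.137 mol.
Mass of O2 = 19.137 mol × 32.00 g/mol = 612.37 g.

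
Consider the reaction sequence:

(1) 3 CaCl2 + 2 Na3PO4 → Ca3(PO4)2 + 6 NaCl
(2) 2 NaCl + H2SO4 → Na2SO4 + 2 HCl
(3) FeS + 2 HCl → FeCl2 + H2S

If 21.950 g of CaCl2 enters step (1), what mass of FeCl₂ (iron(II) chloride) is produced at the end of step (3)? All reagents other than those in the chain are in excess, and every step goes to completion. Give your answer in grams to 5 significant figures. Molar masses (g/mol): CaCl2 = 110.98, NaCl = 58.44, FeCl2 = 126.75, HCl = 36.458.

25.069 g

n(CaCl2) = 21.950 / 110.98 = 0.197783 mol.
Reaction (1): CaCl2→NaCl ratio 3:6 ⇒ n(NaCl) = 0.395567 mol.
Reaction (2): NaCl→HCl ratio 2:2 ⇒ n(HCl) = 0.395567 mol.
Reaction (3): HCl→FeCl2 ratio 2:1 ⇒ n(FeCl2) = 0.197783 mol.
Mass of FeCl2 = 0.197783 × 126.75 = 25.0690 g.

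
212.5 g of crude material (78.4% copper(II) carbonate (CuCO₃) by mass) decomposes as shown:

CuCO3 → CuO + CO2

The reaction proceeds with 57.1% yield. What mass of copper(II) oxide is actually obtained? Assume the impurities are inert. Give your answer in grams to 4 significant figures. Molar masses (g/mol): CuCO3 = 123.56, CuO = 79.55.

Pure CuCO3 available = 212.5 g × 0.784 = 166.60 g.
n(CuCO3) = 166.60 g / 123.56 g/mol = 1.3483 mol.
From the equation the CuCO3:CuO mole ratio is 1:1, so n(CuO) = 1.3483 × 1/1 = 1.3483 mol.
Mass of CuO = 1.3483 mol × 79.55 g/mol = 107.26 g.
Actual mass collected = 107.26 g × 0.571 = 61.245 g.

61.25 g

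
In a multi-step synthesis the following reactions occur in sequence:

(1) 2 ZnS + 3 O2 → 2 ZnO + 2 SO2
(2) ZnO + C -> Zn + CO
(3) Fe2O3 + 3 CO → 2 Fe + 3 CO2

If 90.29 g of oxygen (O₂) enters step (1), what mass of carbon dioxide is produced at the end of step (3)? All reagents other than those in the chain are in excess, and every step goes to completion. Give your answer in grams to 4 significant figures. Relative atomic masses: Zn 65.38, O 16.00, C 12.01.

82.78 g

M(O2) = 2(16.00) = 32.00 g/mol.
M(CO2) = 12.01 + 2(16.00) = 44.01 g/mol.
n(O2) = 90.29 / 32.00 = 2.8216 mol.
Reaction (1): O2→ZnO ratio 3:2 ⇒ n(ZnO) = 1.8810 mol.
Reaction (2): ZnO→CO ratio 1:1 ⇒ n(CO) = 1.8810 mol.
Reaction (3): CO→CO2 ratio 3:3 ⇒ n(CO2) = 1.8810 mol.
Mass of CO2 = 1.8810 × 44.01 = 82.785 g.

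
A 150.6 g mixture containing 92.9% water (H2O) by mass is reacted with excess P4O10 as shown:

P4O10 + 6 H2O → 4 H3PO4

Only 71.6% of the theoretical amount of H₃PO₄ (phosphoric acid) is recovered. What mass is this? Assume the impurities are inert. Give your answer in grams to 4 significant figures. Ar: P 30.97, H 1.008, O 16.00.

Pure H2O available = 150.6 g × 0.929 = 139.91 g.
M(H2O) = 2(1.008) + 16.00 = 18.016 g/mol.
M(H3PO4) = 3(1.008) + 30.97 + 4(16.00) = 97.994 g/mol.
n(H2O) = 139.91 g / 18.016 g/mol = 7.7657 mol.
From the equation the H2O:H3PO4 mole ratio is 6:4, so n(H3PO4) = 7.7657 × 4/6 = 5.1772 mol.
Mass of H3PO4 = 5.1772 mol × 97.994 g/mol = 507.33 g.
Actual mass collected = 507.33 g × 0.716 = 363.25 g.

363.2 g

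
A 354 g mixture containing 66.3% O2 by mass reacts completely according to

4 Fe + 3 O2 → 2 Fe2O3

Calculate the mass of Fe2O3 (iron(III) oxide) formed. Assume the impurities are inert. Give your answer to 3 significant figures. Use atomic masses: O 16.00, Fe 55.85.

781 g

Mass of pure O2 = 354 g × 0.663 = 234.7 g.
M(O2) = 2(16.00) = 32.00 g/mol.
M(Fe2O3) = 2(55.85) + 3(16.00) = 159.70 g/mol.
n(O2) = 234.7 g / 32.00 g/mol = 7.334 mol.
From the equation the O2:Fe2O3 mole ratio is 3:2, so n(Fe2O3) = 7.334 × 2/3 = 4.890 mol.
Mass of Fe2O3 = 4.890 mol × 159.70 g/mol = 780.9 g.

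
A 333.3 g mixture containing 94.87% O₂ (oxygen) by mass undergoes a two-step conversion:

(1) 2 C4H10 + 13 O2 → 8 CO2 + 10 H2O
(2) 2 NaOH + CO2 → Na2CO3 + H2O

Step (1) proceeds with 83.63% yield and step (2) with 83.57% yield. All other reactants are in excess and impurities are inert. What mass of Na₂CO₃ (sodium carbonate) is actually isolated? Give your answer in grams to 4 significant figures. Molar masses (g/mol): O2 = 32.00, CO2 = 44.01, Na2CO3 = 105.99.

450.4 g

Pure O2 = 333.3 × 0.9487 = 316.20 g.
n(O2) = 316.20 / 32.00 = 9.8813 mol.
Step 1 (O2:CO2 = 13:8): theoretical n(CO2) = 6.0808 mol; at 83.63% yield, n(CO2) = 5.0854 mol.
Step 2 (CO2:Na2CO3 = 1:1): theoretical n(Na2CO3) = 5.0854 mol, so theoretical mass = 5.0854 × 105.99 = 539.00 g.
At 83.57% yield, actual mass of Na2CO3 = 539.00 × 0.8357 = 450.44 g.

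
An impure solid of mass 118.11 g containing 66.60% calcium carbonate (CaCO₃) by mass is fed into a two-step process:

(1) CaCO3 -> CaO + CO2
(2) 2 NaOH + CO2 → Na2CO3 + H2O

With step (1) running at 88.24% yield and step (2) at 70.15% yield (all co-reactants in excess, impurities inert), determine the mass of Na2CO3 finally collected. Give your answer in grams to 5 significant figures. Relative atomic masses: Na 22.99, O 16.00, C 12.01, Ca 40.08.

51.562 g

Pure CaCO3 = 118.11 × 0.6660 = 78.6613 g.
M(CaCO3) = 40.08 + 12.01 + 3(16.00) = 100.09 g/mol.
M(Na2CO3) = 2(22.99) + 12.01 + 3(16.00) = 105.99 g/mol.
n(CaCO3) = 78.6613 / 100.09 = 0.785905 mol.
Step 1 (CaCO3:CO2 = 1:1): theoretical n(CO2) = 0.785905 mol; at 88.24% yield, n(CO2) = 0.693483 mol.
Step 2 (CO2:Na2CO3 = 1:1): theoretical n(Na2CO3) = 0.693483 mol, so theoretical mass = 0.693483 × 105.99 = 73.5022 g.
At 70.15% yield, actual mass of Na2CO3 = 73.5022 × 0.7015 = 51.5618 g.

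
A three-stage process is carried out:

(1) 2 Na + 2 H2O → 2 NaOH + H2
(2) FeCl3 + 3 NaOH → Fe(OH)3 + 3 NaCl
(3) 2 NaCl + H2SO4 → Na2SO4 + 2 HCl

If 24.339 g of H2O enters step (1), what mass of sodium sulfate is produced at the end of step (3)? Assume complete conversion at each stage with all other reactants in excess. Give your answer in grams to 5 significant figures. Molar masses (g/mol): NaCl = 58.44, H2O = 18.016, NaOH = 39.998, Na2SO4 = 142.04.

n(H2O) = 24.339 / 18.016 = 1.35097 mol.
Reaction (1): H2O→NaOH ratio 2:2 ⇒ n(NaOH) = 1.35097 mol.
Reaction (2): NaOH→NaCl ratio 3:3 ⇒ n(NaCl) = 1.35097 mol.
Reaction (3): NaCl→Na2SO4 ratio 2:1 ⇒ n(Na2SO4) = 0.675483 mol.
Mass of Na2SO4 = 0.675483 × 142.04 = 95.9456 g.

95.946 g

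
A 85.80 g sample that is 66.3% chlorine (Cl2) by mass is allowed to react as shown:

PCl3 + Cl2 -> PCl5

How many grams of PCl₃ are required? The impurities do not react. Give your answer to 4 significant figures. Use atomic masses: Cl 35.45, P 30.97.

110.2 g

Mass of pure Cl2 = 85.80 g × 0.663 = 56.885 g.
M(Cl2) = 2(35.45) = 70.90 g/mol.
M(PCl3) = 30.97 + 3(35.45) = 137.32 g/mol.
n(Cl2) = 56.885 g / 70.90 g/mol = 0.80233 mol.
From the equation the Cl2:PCl3 mole ratio is 1:1, so n(PCl3) = 0.80233 × 1/1 = 0.80233 mol.
Mass of PCl3 = 0.80233 mol × 137.32 g/mol = 110.18 g.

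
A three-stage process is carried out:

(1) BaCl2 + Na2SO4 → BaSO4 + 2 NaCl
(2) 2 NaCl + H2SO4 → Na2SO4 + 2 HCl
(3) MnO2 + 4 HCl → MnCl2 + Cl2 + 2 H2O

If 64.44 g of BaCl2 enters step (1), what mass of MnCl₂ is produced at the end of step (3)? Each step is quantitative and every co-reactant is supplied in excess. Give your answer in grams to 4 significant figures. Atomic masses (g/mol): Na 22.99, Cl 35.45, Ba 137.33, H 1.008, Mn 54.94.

19.47 g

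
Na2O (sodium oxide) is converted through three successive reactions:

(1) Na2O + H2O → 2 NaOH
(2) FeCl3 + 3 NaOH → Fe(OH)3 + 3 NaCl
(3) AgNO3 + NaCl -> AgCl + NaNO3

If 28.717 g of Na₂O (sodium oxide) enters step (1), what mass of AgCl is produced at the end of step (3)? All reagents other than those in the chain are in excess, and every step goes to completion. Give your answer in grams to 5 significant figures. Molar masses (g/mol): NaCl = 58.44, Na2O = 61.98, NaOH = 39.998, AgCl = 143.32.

132.81 g

n(Na2O) = 28.717 / 61.98 = 0.463327 mol.
Reaction (1): Na2O→NaOH ratio 1:2 ⇒ n(NaOH) = 0.926654 mol.
Reaction (2): NaOH→NaCl ratio 3:3 ⇒ n(NaCl) = 0.926654 mol.
Reaction (3): NaCl→AgCl ratio 1:1 ⇒ n(AgCl) = 0.926654 mol.
Mass of AgCl = 0.926654 × 143.32 = 132.808 g.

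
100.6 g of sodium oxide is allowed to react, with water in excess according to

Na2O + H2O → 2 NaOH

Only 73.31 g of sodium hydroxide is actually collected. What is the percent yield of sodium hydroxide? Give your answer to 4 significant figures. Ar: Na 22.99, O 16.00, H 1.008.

M(Na2O) = 2(22.99) + 16.00 = 61.98 g/mol.
M(NaOH) = 22.99 + 16.00 + 1.008 = 39.998 g/mol.
n(Na2O) = 100.60 g / 61.98 g/mol = 1.6231 mol.
From the equation the Na2O:NaOH mole ratio is 1:2, so n(NaOH) = 1.6231 × 2/1 = 3.2462 mol.
Mass of NaOH = 3.2462 mol × 39.998 g/mol = 129.84 g.
This is the theoretical yield. Percent yield = 73.31 g / 129.84 g × 100% = 56.461%.

56.46 %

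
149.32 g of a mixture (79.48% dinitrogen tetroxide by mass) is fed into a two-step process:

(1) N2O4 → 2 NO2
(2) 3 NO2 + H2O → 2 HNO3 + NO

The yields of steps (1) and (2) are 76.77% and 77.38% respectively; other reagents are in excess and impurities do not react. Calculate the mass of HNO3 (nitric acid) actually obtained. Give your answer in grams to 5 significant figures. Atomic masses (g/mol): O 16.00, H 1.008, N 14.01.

Pure N2O4 = 149.32 × 0.7948 = 118.680 g.
M(N2O4) = 2(14.01) + 4(16.00) = 92.02 g/mol.
M(HNO3) = 1.008 + 14.01 + 3(16.00) = 63.018 g/mol.
n(N2O4) = 118.680 / 92.02 = 1.28971 mol.
Step 1 (N2O4:NO2 = 1:2): theoretical n(NO2) = 2.57943 mol; at 76.77% yield, n(NO2) = 1.98023 mol.
Step 2 (NO2:HNO3 = 3:2): theoretical n(HNO3) = 1.32015 mol, so theoretical mass = 1.32015 × 63.018 = 83.1933 g.
At 77.38% yield, actual mass of HNO3 = 83.1933 × 0.7738 = 64.3750 g.

64.375 g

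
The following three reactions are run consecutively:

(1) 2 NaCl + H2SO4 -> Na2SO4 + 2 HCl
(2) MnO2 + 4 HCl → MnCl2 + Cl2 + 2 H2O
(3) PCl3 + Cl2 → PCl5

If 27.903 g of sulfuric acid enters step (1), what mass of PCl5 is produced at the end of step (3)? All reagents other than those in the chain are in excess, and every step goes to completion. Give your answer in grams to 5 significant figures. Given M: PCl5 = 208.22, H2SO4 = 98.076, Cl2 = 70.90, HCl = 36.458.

29.620 g

n(H2SO4) = 27.903 / 98.076 = 0.284504 mol.
Reaction (1): H2SO4→HCl ratio 1:2 ⇒ n(HCl) = 0.569008 mol.
Reaction (2): HCl→Cl2 ratio 4:1 ⇒ n(Cl2) = 0.142252 mol.
Reaction (3): Cl2→PCl5 ratio 1:1 ⇒ n(PCl5) = 0.142252 mol.
Mass of PCl5 = 0.142252 × 208.22 = 29.6197 g.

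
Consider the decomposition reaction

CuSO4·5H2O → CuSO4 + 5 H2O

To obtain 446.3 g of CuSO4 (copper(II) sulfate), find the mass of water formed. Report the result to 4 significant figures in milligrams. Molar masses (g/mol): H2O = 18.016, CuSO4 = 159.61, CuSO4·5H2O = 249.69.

n(CuSO4) = 446.30 g / 159.61 g/mol = 2.7962 mol.
From the equation the CuSO4:H2O mole ratio is 1:5, so n(H2O) = 2.7962 × 5/1 = 13.981 mol.
Mass of H2O = 13.981 mol × 18.016 g/mol = 251.88 g.
Converting to mg: 251.88 g = 251900 mg.

251900 mg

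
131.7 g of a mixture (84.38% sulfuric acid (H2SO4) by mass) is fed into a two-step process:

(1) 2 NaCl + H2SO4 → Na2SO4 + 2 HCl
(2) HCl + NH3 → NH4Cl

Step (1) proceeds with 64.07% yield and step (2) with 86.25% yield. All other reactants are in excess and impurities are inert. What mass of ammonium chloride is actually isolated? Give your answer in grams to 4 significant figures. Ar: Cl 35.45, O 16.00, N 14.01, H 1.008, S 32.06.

Pure H2SO4 = 131.7 × 0.8438 = 111.13 g.
M(H2SO4) = 2(1.008) + 32.06 + 4(16.00) = 98.076 g/mol.
M(NH4Cl) = 14.01 + 4(1.008) + 35.45 = 53.492 g/mol.
n(H2SO4) = 111.13 / 98.076 = 1.1331 mol.
Step 1 (H2SO4:HCl = 1:2): theoretical n(HCl) = 2.2662 mol; at 64.07% yield, n(HCl) = 1.4519 mol.
Step 2 (HCl:NH4Cl = 1:1): theoretical n(NH4Cl) = 1.4519 mol, so theoretical mass = 1.4519 × 53.492 = 77.667 g.
At 86.25% yield, actual mass of NH4Cl = 77.667 × 0.8625 = 66.988 g.

66.99 g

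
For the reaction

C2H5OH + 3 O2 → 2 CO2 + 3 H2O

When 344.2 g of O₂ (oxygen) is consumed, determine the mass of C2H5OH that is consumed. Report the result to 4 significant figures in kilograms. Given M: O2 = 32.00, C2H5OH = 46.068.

0.1652 kg

n(O2) = 344.20 g / 32.00 g/mol = 10.756 mol.
From the equation the O2:C2H5OH mole ratio is 3:1, so n(C2H5OH) = 10.756 × 1/3 = 3.5854 mol.
Mass of C2H5OH = 3.5854 mol × 46.068 g/mol = 165.17 g.
Converting to kg: 165.17 g = 0.1652 kg.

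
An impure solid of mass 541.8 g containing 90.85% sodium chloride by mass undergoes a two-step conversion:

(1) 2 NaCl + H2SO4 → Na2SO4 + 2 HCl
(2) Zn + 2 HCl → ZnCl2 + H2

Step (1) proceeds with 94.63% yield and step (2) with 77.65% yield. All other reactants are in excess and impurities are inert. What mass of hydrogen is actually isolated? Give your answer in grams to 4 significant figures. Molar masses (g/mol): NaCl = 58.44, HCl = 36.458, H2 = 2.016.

6.239 g

Pure NaCl = 541.8 × 0.9085 = 492.23 g.
n(NaCl) = 492.23 / 58.44 = 8.4227 mol.
Step 1 (NaCl:HCl = 2:2): theoretical n(HCl) = 8.4227 mol; at 94.63% yield, n(HCl) = 7.9704 mol.
Step 2 (HCl:H2 = 2:1): theoretical n(H2) = 3.9852 mol, so theoretical mass = 3.9852 × 2.016 = 8.0342 g.
At 77.65% yield, actual mass of H2 = 8.0342 × 0.7765 = 6.2386 g.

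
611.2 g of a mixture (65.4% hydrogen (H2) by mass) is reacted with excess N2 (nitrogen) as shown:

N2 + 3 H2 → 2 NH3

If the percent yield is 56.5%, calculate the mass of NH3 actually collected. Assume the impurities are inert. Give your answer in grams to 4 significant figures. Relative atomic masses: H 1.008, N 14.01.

Pure H2 available = 611.2 g × 0.654 = 399.72 g.
M(H2) = 2(1.008) = 2.016 g/mol.
M(NH3) = 14.01 + 3(1.008) = 17.034 g/mol.
n(H2) = 399.72 g / 2.016 g/mol = 198.28 mol.
From the equation the H2:NH3 mole ratio is 3:2, so n(NH3) = 198.28 × 2/3 = 132.18 mol.
Mass of NH3 = 132.18 mol × 17.034 g/mol = 2251.6 g.
Actual mass collected = 2251.6 g × 0.565 = 1272.2 g.

1272 g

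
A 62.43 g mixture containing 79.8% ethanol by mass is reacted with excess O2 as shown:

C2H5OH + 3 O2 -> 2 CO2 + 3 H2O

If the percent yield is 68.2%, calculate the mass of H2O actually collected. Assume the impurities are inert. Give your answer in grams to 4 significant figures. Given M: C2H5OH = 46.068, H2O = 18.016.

39.86 g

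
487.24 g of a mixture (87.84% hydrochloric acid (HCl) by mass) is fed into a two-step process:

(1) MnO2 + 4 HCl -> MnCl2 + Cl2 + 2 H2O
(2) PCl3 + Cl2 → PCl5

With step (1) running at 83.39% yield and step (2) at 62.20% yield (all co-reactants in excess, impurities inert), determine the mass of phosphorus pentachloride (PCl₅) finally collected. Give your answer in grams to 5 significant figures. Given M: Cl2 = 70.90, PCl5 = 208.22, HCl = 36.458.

Pure HCl = 487.24 × 0.8784 = 427.992 g.
n(HCl) = 427.992 / 36.458 = 11.7393 mol.
Step 1 (HCl:Cl2 = 4:1): theoretical n(Cl2) = 2.93483 mol; at 83.39% yield, n(Cl2) = 2.44735 mol.
Step 2 (Cl2:PCl5 = 1:1): theoretical n(PCl5) = 2.44735 mol, so theoretical mass = 2.44735 × 208.22 = 509.588 g.
At 62.20% yield, actual mass of PCl5 = 509.588 × 0.6220 = 316.963 g.

316.96 g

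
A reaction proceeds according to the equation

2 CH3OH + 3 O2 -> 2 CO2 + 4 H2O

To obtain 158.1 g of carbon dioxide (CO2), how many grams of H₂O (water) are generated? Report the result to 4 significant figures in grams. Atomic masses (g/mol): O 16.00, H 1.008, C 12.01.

129.4 g

M(CO2) = 12.01 + 2(16.00) = 44.01 g/mol.
M(H2O) = 2(1.008) + 16.00 = 18.016 g/mol.
n(CO2) = 158.10 g / 44.01 g/mol = 3.5924 mol.
From the equation the CO2:H2O mole ratio is 2:4, so n(H2O) = 3.5924 × 4/2 = 7.1847 mol.
Mass of H2O = 7.1847 mol × 18.016 g/mol = 129.44 g.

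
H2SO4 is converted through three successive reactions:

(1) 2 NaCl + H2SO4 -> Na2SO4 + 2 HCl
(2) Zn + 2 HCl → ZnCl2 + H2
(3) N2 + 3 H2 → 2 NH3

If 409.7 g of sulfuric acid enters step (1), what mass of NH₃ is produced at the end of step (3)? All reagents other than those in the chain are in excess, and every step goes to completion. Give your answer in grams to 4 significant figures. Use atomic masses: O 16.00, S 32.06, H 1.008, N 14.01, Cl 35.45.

47.44 g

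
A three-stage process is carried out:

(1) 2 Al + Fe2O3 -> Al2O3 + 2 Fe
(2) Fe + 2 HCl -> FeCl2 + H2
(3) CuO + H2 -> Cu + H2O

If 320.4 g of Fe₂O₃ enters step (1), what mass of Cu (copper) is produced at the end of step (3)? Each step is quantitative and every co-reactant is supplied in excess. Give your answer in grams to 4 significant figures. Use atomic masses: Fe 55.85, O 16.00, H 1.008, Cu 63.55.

255.0 g

M(Fe2O3) = 2(55.85) + 3(16.00) = 159.70 g/mol.
M(Cu) = 63.55 g/mol.
n(Fe2O3) = 320.4 / 159.70 = 2.0063 mol.
Reaction (1): Fe2O3→Fe ratio 1:2 ⇒ n(Fe) = 4.0125 mol.
Reaction (2): Fe→H2 ratio 1:1 ⇒ n(H2) = 4.0125 mol.
Reaction (3): H2→Cu ratio 1:1 ⇒ n(Cu) = 4.0125 mol.
Mass of Cu = 4.0125 × 63.55 = 255.00 g.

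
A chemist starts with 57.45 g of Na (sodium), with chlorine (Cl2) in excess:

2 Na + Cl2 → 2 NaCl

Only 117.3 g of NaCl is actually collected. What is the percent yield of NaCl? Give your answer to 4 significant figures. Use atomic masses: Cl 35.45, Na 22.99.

M(Na) = 22.99 g/mol.
M(NaCl) = 22.99 + 35.45 = 58.44 g/mol.
n(Na) = 57.450 g / 22.99 g/mol = 2.4989 mol.
From the equation the Na:NaCl mole ratio is 2:2, so n(NaCl) = 2.4989 × 2/2 = 2.4989 mol.
Mass of NaCl = 2.4989 mol × 58.44 g/mol = 146.04 g.
This is the theoretical yield. Percent yield = 117.3 g / 146.04 g × 100% = 80.322%.

80.32 %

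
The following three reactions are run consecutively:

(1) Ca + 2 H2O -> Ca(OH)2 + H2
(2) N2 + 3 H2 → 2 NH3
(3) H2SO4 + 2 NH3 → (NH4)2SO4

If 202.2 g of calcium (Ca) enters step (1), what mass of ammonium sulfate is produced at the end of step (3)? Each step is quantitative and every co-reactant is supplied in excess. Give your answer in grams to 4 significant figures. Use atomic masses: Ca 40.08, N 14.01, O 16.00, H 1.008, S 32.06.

M(Ca) = 40.08 g/mol.
M((NH4)2SO4) = 2(14.01) + 8(1.008) + 32.06 + 4(16.00) = 132.144 g/mol.
n(Ca) = 202.2 / 40.08 = 5.0449 mol.
Reaction (1): Ca→H2 ratio 1:1 ⇒ n(H2) = 5.0449 mol.
Reaction (2): H2→NH3 ratio 3:2 ⇒ n(NH3) = 3.3633 mol.
Reaction (3): NH3→(NH4)2SO4 ratio 2:1 ⇒ n((NH4)2SO4) = 1.6816 mol.
Mass of (NH4)2SO4 = 1.6816 × 132.144 = 222.22 g.

222.2 g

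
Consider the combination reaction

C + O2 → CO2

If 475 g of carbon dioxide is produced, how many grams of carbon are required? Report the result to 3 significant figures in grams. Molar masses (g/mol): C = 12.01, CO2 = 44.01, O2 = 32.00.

n(CO2) = 475.0 g / 44.01 g/mol = 10.79 mol.
From the equation the CO2:C mole ratio is 1:1, so n(C) = 10.79 × 1/1 = 10.79 mol.
Mass of C = 10.79 mol × 12.01 g/mol = 129.6 g.

130 g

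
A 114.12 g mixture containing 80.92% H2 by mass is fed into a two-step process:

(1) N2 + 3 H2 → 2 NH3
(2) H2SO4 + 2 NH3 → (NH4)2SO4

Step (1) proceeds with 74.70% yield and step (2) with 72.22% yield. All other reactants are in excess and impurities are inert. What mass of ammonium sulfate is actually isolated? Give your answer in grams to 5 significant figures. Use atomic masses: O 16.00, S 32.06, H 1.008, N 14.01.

1088.5 g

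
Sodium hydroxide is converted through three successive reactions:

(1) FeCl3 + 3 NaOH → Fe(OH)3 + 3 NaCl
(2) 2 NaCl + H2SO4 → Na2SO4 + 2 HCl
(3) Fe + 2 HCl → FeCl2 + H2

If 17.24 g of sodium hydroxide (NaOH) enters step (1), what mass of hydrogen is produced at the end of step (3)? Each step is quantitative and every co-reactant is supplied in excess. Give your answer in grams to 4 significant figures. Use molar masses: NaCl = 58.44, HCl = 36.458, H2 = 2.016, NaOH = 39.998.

0.4345 g

n(NaOH) = 17.24 / 39.998 = 0.43102 mol.
Reaction (1): NaOH→NaCl ratio 3:3 ⇒ n(NaCl) = 0.43102 mol.
Reaction (2): NaCl→HCl ratio 2:2 ⇒ n(HCl) = 0.43102 mol.
Reaction (3): HCl→H2 ratio 2:1 ⇒ n(H2) = 0.21551 mol.
Mass of H2 = 0.21551 × 2.016 = 0.43447 g.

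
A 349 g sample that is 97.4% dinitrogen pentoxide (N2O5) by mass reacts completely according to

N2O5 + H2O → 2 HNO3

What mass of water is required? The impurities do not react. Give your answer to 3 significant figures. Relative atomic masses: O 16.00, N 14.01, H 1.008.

56.7 g

Mass of pure N2O5 = 349 g × 0.974 = 339.9 g.
M(N2O5) = 2(14.01) + 5(16.00) = 108.02 g/mol.
M(H2O) = 2(1.008) + 16.00 = 18.016 g/mol.
n(N2O5) = 339.9 g / 108.02 g/mol = 3.147 mol.
From the equation the N2O5:H2O mole ratio is 1:1, so n(H2O) = 3.147 × 1/1 = 3.147 mol.
Mass of H2O = 3.147 mol × 18.016 g/mol = 56.69 g.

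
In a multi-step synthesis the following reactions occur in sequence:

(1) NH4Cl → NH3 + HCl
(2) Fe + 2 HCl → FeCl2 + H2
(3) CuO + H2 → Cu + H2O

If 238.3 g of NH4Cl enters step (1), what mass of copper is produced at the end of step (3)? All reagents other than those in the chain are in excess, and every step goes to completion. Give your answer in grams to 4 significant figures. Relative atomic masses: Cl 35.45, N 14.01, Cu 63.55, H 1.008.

M(NH4Cl) = 14.01 + 4(1.008) + 35.45 = 53.492 g/mol.
M(Cu) = 63.55 g/mol.
n(NH4Cl) = 238.3 / 53.492 = 4.4549 mol.
Reaction (1): NH4Cl→HCl ratio 1:1 ⇒ n(HCl) = 4.4549 mol.
Reaction (2): HCl→H2 ratio 2:1 ⇒ n(H2) = 2.2274 mol.
Reaction (3): H2→Cu ratio 1:1 ⇒ n(Cu) = 2.2274 mol.
Mass of Cu = 2.2274 × 63.55 = 141.55 g.

141.6 g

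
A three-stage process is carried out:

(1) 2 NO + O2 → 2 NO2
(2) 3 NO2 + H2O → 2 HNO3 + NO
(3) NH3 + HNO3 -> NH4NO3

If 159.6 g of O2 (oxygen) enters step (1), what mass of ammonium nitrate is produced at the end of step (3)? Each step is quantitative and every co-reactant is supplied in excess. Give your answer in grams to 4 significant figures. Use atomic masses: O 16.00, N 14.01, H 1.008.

532.3 g

M(O2) = 2(16.00) = 32.00 g/mol.
M(NH4NO3) = 2(14.01) + 4(1.008) + 3(16.00) = 80.052 g/mol.
n(O2) = 159.6 / 32.00 = 4.9875 mol.
Reaction (1): O2→NO2 ratio 1:2 ⇒ n(NO2) = 9.9750 mol.
Reaction (2): NO2→HNO3 ratio 3:2 ⇒ n(HNO3) = 6.6500 mol.
Reaction (3): HNO3→NH4NO3 ratio 1:1 ⇒ n(NH4NO3) = 6.6500 mol.
Mass of NH4NO3 = 6.6500 × 80.052 = 532.35 g.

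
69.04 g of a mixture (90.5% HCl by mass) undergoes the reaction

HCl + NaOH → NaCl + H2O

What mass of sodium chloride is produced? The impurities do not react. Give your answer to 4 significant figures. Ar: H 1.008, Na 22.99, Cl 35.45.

100.2 g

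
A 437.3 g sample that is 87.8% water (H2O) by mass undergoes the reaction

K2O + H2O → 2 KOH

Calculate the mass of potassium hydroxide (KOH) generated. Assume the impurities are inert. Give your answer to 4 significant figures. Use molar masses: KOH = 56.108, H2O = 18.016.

Mass of pure H2O = 437.3 g × 0.878 = 383.95 g.
n(H2O) = 383.95 g / 18.016 g/mol = 21.312 mol.
From the equation the H2O:KOH mole ratio is 1:2, so n(KOH) = 21.312 × 2/1 = 42.623 mol.
Mass of KOH = 42.623 mol × 56.108 g/mol = 2391.5 g.

2392 g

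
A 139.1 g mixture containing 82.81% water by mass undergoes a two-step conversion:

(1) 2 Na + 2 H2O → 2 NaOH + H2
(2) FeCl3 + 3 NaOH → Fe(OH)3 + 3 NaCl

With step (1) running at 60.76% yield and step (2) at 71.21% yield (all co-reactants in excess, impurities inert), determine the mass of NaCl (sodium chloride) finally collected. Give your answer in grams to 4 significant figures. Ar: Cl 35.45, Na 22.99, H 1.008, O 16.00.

161.7 g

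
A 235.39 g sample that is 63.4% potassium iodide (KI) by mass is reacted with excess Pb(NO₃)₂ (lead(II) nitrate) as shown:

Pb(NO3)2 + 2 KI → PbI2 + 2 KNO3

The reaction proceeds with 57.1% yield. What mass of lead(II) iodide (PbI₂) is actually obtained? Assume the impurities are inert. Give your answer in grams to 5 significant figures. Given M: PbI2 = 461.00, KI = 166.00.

Pure KI available = 235.39 g × 0.634 = 149.237 g.
n(KI) = 149.237 g / 166.00 g/mol = 0.899020 mol.
From the equation the KI:PbI2 mole ratio is 2:1, so n(PbI2) = 0.899020 × 1/2 = 0.449510 mol.
Mass of PbI2 = 0.449510 mol × 461.00 g/mol = 207.224 g.
Actual mass collected = 207.224 g × 0.571 = 118.325 g.

118.32 g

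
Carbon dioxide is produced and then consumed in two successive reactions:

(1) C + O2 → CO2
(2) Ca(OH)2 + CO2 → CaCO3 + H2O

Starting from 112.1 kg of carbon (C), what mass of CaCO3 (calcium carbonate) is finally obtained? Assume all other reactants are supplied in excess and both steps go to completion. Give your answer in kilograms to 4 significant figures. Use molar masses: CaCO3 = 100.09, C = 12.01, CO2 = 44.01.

934.2 kg

112.1 kg = 112100 g.
n(C) = 112100 / 12.01 = 9333.9 mol.
Step 1 gives a 1:1 ratio of C to CO2, so n(CO2) = 9333.9 mol.
In step 2 the CO2:CaCO3 ratio is 1:1, so n(CaCO3) = 9333.9 mol.
Mass of CaCO3 = 9333.9 × 100.09 = 934230 g = 934.2 kg.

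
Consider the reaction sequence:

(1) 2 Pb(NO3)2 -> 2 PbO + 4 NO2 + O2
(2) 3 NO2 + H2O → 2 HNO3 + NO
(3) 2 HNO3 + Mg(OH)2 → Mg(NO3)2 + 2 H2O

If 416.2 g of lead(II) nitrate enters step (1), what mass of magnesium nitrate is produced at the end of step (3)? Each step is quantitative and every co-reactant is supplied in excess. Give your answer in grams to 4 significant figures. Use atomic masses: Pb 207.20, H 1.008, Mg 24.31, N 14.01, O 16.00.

M(Pb(NO3)2) = 207.20 + 2(14.01) + 6(16.00) = 331.22 g/mol.
M(Mg(NO3)2) = 24.31 + 2(14.01) + 6(16.00) = 148.33 g/mol.
n(Pb(NO3)2) = 416.2 / 331.22 = 1.2566 mol.
Reaction (1): Pb(NO3)2→NO2 ratio 2:4 ⇒ n(NO2) = 2.5131 mol.
Reaction (2): NO2→HNO3 ratio 3:2 ⇒ n(HNO3) = 1.6754 mol.
Reaction (3): HNO3→Mg(NO3)2 ratio 2:1 ⇒ n(Mg(NO3)2) = 0.83771 mol.
Mass of Mg(NO3)2 = 0.83771 × 148.33 = 124.26 g.

124.3 g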